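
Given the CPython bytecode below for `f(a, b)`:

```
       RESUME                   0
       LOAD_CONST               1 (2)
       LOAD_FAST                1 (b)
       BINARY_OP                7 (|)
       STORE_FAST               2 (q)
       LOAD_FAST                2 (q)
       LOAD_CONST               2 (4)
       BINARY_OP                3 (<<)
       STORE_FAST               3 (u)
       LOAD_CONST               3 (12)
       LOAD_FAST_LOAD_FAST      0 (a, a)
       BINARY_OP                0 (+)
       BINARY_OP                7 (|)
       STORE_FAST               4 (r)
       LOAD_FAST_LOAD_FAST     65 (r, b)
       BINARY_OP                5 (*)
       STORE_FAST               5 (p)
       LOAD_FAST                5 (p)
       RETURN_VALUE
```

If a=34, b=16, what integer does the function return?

LOAD_CONST → push 2. Stack: [2]
LOAD_FAST b → push 16. Stack: [2, 16]
BINARY_OP | → 2 | 16 = 18. Stack: [18]
STORE_FAST q → q=18. Stack: []
LOAD_FAST q → push 18. Stack: [18]
LOAD_CONST → push 4. Stack: [18, 4]
BINARY_OP << → 18 << 4 = 288. Stack: [288]
STORE_FAST u → u=288. Stack: []
LOAD_CONST → push 12. Stack: [12]
LOAD_FAST_LOAD_FAST a,a → push 34,34. Stack: [12, 34, 34]
BINARY_OP + → 34 + 34 = 68. Stack: [12, 68]
BINARY_OP | → 12 | 68 = 76. Stack: [76]
STORE_FAST r → r=76. Stack: []
LOAD_FAST_LOAD_FAST r,b → push 76,16. Stack: [76, 16]
BINARY_OP * → 76 * 16 = 1216. Stack: [1216]
STORE_FAST p → p=1216. Stack: []
LOAD_FAST p → push 1216. Stack: [1216]
RETURN_VALUE → return 1216.

1216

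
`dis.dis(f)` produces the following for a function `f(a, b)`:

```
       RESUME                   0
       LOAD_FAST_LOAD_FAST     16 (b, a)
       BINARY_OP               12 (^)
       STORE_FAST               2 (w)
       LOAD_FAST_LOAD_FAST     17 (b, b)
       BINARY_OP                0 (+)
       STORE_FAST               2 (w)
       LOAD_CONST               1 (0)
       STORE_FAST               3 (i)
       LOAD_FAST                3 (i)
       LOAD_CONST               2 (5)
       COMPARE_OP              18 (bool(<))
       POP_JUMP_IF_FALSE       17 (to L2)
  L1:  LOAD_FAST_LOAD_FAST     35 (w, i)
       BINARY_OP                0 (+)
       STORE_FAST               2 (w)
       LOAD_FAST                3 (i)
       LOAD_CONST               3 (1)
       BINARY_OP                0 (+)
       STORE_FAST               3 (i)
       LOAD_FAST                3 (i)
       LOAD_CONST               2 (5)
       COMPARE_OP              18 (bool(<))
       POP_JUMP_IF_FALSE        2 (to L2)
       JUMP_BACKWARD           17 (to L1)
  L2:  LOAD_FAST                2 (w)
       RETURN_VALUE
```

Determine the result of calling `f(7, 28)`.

66

LOAD_FAST_LOAD_FAST b,a → push 28,7
BINARY_OP ^ → 28 ^ 7 = 27
STORE_FAST w → w=27
LOAD_FAST_LOAD_FAST b,b → push 28,28
BINARY_OP + → 28 + 28 = 56
STORE_FAST w → w=56
LOAD_CONST → push 0
STORE_FAST i → i=0
LOAD_FAST i → push 0
LOAD_CONST → push 5
COMPARE_OP bool(<) → 0 vs 5 = True
POP_JUMP_IF_FALSE → pop True; no jump
LOAD_FAST_LOAD_FAST w,i → push 56,0
BINARY_OP + → 56 + 0 = 56
STORE_FAST w → w=56
LOAD_FAST i → push 0
LOAD_CONST → push 1
BINARY_OP + → 0 + 1 = 1
STORE_FAST i → i=1
LOAD_FAST i → push 1
LOAD_CONST → push 5
COMPARE_OP bool(<) → 1 vs 5 = True
POP_JUMP_IF_FALSE → pop True; no jump
LOAD_FAST_LOAD_FAST w,i → push 56,1
BINARY_OP + → 56 + 1 = 57
STORE_FAST w → w=57
LOAD_FAST i → push 1
LOAD_CONST → push 1
BINARY_OP + → 1 + 1 = 2
STORE_FAST i → i=2
LOAD_FAST i → push 2
LOAD_CONST → push 5
COMPARE_OP bool(<) → 2 vs 5 = True
POP_JUMP_IF_FALSE → pop True; no jump
LOAD_FAST_LOAD_FAST w,i → push 57,2
BINARY_OP + → 57 + 2 = 59
STORE_FAST w → w=59
LOAD_FAST i → push 2
LOAD_CONST → push 1
BINARY_OP + → 2 + 1 = 3
STORE_FAST i → i=3
LOAD_FAST i → push 3
LOAD_CONST → push 5
COMPARE_OP bool(<) → 3 vs 5 = True
POP_JUMP_IF_FALSE → pop True; no jump
LOAD_FAST_LOAD_FAST w,i → push 59,3
BINARY_OP + → 59 + 3 = 62
STORE_FAST w → w=62
LOAD_FAST i → push 3
LOAD_CONST → push 1
BINARY_OP + → 3 + 1 = 4
STORE_FAST i → i=4
LOAD_FAST i → push 4
LOAD_CONST → push 5
COMPARE_OP bool(<) → 4 vs 5 = True
POP_JUMP_IF_FALSE → pop True; no jump
LOAD_FAST_LOAD_FAST w,i → push 62,4
BINARY_OP + → 62 + 4 = 66
STORE_FAST w → w=66
LOAD_FAST i → push 4
LOAD_CONST → push 1
BINARY_OP + → 4 + 1 = 5
STORE_FAST i → i=5
LOAD_FAST i → push 5
LOAD_CONST → push 5
COMPARE_OP bool(<) → 5 vs 5 = False
POP_JUMP_IF_FALSE → pop False; jump
LOAD_FAST w → push 66
RETURN_VALUE → return 66.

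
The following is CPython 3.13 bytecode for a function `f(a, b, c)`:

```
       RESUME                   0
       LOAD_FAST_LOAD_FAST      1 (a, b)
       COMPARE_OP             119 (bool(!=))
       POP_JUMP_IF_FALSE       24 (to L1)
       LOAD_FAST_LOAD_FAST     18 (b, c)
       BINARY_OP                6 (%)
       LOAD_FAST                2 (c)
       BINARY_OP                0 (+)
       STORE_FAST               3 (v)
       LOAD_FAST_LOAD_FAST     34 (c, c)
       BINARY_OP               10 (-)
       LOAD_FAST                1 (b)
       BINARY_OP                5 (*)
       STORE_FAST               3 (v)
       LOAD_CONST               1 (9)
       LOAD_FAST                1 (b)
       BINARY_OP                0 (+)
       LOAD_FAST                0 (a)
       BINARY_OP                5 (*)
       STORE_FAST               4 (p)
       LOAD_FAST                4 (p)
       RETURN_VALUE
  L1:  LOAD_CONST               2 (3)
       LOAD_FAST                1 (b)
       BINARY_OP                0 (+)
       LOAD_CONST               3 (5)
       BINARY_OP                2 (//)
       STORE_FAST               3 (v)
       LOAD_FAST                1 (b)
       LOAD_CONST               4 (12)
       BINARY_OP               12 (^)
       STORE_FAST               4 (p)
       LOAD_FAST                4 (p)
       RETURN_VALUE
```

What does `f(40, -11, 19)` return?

LOAD_FAST_LOAD_FAST a,b → push 40,-11. Stack: [40, -11]
COMPARE_OP bool(!=) → 40 vs -11 = True. Stack: [True]
POP_JUMP_IF_FALSE → pop True; no jump. Stack: []
LOAD_FAST_LOAD_FAST b,c → push -11,19. Stack: [-11, 19]
BINARY_OP % → -11 % 19 = 8. Stack: [8]
LOAD_FAST c → push 19. Stack: [8, 19]
BINARY_OP + → 8 + 19 = 27. Stack: [27]
STORE_FAST v → v=27. Stack: []
LOAD_FAST_LOAD_FAST c,c → push 19,19. Stack: [19, 19]
BINARY_OP - → 19 - 19 = 0. Stack: [0]
LOAD_FAST b → push -11. Stack: [0, -11]
BINARY_OP * → 0 * -11 = 0. Stack: [0]
STORE_FAST v → v=0. Stack: []
LOAD_CONST → push 9. Stack: [9]
LOAD_FAST b → push -11. Stack: [9, -11]
BINARY_OP + → 9 + -11 = -2. Stack: [-2]
LOAD_FAST a → push 40. Stack: [-2, 40]
BINARY_OP * → -2 * 40 = -80. Stack: [-80]
STORE_FAST p → p=-80. Stack: []
LOAD_FAST p → push -80. Stack: [-80]
RETURN_VALUE → return -80.

-80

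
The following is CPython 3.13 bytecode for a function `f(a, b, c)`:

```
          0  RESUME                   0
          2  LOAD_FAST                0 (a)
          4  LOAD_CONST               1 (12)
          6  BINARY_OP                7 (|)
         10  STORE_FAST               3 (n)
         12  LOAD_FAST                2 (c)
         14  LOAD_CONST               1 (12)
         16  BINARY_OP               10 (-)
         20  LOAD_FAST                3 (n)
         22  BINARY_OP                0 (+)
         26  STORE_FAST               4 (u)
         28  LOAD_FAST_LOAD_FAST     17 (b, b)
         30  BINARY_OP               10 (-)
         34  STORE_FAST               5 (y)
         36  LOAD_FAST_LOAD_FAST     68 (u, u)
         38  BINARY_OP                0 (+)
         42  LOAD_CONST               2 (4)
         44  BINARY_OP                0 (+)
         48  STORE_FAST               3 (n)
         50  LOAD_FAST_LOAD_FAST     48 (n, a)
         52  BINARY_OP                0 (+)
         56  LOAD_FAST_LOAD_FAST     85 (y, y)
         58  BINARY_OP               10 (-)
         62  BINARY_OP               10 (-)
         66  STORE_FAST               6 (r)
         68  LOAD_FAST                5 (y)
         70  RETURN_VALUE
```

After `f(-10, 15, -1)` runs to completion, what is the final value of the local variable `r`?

LOAD_FAST a → push -10. Stack: [-10]
LOAD_CONST → push 12. Stack: [-10, 12]
BINARY_OP | → -10 | 12 = -2. Stack: [-2]
STORE_FAST n → n=-2. Stack: []
LOAD_FAST c → push -1. Stack: [-1]
LOAD_CONST → push 12. Stack: [-1, 12]
BINARY_OP - → -1 - 12 = -13. Stack: [-13]
LOAD_FAST n → push -2. Stack: [-13, -2]
BINARY_OP + → -13 + -2 = -15. Stack: [-15]
STORE_FAST u → u=-15. Stack: []
LOAD_FAST_LOAD_FAST b,b → push 15,15. Stack: [15, 15]
BINARY_OP - → 15 - 15 = 0. Stack: [0]
STORE_FAST y → y=0. Stack: []
LOAD_FAST_LOAD_FAST u,u → push -15,-15. Stack: [-15, -15]
BINARY_OP + → -15 + -15 = -30. Stack: [-30]
LOAD_CONST → push 4. Stack: [-30, 4]
BINARY_OP + → -30 + 4 = -26. Stack: [-26]
STORE_FAST n → n=-26. Stack: []
LOAD_FAST_LOAD_FAST n,a → push -26,-10. Stack: [-26, -10]
BINARY_OP + → -26 + -10 = -36. Stack: [-36]
LOAD_FAST_LOAD_FAST y,y → push 0,0. Stack: [-36, 0, 0]
BINARY_OP - → 0 - 0 = 0. Stack: [-36, 0]
BINARY_OP - → -36 - 0 = -36. Stack: [-36]
STORE_FAST r → r=-36. Stack: []
LOAD_FAST y → push 0. Stack: [0]
RETURN_VALUE → return 0.

-36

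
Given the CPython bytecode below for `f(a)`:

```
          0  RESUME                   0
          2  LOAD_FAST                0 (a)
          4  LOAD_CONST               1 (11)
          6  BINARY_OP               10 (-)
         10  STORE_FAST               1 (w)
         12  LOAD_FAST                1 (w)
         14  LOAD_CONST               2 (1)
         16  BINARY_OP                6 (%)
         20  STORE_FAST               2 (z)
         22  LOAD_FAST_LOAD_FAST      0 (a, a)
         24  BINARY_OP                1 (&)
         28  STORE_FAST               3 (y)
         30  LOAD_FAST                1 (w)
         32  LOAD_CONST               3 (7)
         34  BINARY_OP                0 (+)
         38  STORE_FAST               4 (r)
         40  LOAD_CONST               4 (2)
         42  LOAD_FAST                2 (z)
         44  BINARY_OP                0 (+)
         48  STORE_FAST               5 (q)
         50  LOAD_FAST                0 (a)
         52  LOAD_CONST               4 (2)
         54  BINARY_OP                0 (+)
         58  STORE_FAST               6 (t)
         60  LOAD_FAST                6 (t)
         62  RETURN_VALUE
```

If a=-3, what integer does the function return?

-1

LOAD_FAST a → push -3. Stack: [-3]
LOAD_CONST → push 11. Stack: [-3, 11]
BINARY_OP - → -3 - 11 = -14. Stack: [-14]
STORE_FAST w → w=-14. Stack: []
LOAD_FAST w → push -14. Stack: [-14]
LOAD_CONST → push 1. Stack: [-14, 1]
BINARY_OP % → -14 % 1 = 0. Stack: [0]
STORE_FAST z → z=0. Stack: []
LOAD_FAST_LOAD_FAST a,a → push -3,-3. Stack: [-3, -3]
BINARY_OP & → -3 & -3 = -3. Stack: [-3]
STORE_FAST y → y=-3. Stack: []
LOAD_FAST w → push -14. Stack: [-14]
LOAD_CONST → push 7. Stack: [-14, 7]
BINARY_OP + → -14 + 7 = -7. Stack: [-7]
STORE_FAST r → r=-7. Stack: []
LOAD_CONST → push 2. Stack: [2]
LOAD_FAST z → push 0. Stack: [2, 0]
BINARY_OP + → 2 + 0 = 2. Stack: [2]
STORE_FAST q → q=2. Stack: []
LOAD_FAST a → push -3. Stack: [-3]
LOAD_CONST → push 2. Stack: [-3, 2]
BINARY_OP + → -3 + 2 = -1. Stack: [-1]
STORE_FAST t → t=-1. Stack: []
LOAD_FAST t → push -1. Stack: [-1]
RETURN_VALUE → return -1.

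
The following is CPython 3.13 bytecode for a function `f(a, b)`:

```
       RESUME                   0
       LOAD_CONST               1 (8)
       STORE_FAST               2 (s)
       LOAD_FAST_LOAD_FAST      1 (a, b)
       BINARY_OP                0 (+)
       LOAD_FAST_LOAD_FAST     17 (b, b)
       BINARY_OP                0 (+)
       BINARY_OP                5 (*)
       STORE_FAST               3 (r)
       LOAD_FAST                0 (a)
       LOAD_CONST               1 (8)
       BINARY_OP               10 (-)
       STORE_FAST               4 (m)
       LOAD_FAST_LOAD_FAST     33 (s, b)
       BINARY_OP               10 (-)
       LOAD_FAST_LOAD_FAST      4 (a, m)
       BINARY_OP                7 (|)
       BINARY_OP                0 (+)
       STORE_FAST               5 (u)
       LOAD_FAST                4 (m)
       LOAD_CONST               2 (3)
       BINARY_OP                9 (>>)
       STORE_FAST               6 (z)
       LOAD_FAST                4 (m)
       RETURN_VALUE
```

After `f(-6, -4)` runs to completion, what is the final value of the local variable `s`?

LOAD_CONST → push 8. Stack: [8]
STORE_FAST s → s=8. Stack: []
LOAD_FAST_LOAD_FAST a,b → push -6,-4. Stack: [-6, -4]
BINARY_OP + → -6 + -4 = -10. Stack: [-10]
LOAD_FAST_LOAD_FAST b,b → push -4,-4. Stack: [-10, -4, -4]
BINARY_OP + → -4 + -4 = -8. Stack: [-10, -8]
BINARY_OP * → -10 * -8 = 80. Stack: [80]
STORE_FAST r → r=80. Stack: []
LOAD_FAST a → push -6. Stack: [-6]
LOAD_CONST → push 8. Stack: [-6, 8]
BINARY_OP - → -6 - 8 = -14. Stack: [-14]
STORE_FAST m → m=-14. Stack: []
LOAD_FAST_LOAD_FAST s,b → push 8,-4. Stack: [8, -4]
BINARY_OP - → 8 - -4 = 12. Stack: [12]
LOAD_FAST_LOAD_FAST a,m → push -6,-14. Stack: [12, -6, -14]
BINARY_OP | → -6 | -14 = -6. Stack: [12, -6]
BINARY_OP + → 12 + -6 = 6. Stack: [6]
STORE_FAST u → u=6. Stack: []
LOAD_FAST m → push -14. Stack: [-14]
LOAD_CONST → push 3. Stack: [-14, 3]
BINARY_OP >> → -14 >> 3 = -2. Stack: [-2]
STORE_FAST z → z=-2. Stack: []
LOAD_FAST m → push -14. Stack: [-14]
RETURN_VALUE → return -14.

8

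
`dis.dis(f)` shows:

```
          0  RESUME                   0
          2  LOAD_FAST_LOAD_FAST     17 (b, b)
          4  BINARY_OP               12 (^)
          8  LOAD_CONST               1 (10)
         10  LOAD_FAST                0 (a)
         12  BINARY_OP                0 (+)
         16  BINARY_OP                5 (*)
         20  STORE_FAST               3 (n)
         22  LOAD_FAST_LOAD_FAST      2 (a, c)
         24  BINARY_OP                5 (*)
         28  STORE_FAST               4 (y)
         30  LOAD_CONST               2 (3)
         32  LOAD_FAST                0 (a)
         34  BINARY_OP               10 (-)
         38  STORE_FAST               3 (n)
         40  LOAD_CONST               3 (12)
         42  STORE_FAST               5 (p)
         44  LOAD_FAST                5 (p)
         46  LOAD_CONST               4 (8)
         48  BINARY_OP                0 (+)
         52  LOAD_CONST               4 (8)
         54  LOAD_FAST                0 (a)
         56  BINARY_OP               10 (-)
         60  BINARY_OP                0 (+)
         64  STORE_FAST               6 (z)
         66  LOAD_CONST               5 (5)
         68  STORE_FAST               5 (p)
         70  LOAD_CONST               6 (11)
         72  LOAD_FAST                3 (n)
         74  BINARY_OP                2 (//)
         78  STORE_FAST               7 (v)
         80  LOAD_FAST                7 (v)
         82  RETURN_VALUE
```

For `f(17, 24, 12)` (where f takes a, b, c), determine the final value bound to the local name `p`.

LOAD_FAST_LOAD_FAST b,b → push 24,24. Stack: [24, 24]
BINARY_OP ^ → 24 ^ 24 = 0. Stack: [0]
LOAD_CONST → push 10. Stack: [0, 10]
LOAD_FAST a → push 17. Stack: [0, 10, 17]
BINARY_OP + → 10 + 17 = 27. Stack: [0, 27]
BINARY_OP * → 0 * 27 = 0. Stack: [0]
STORE_FAST n → n=0. Stack: []
LOAD_FAST_LOAD_FAST a,c → push 17,12. Stack: [17, 12]
BINARY_OP * → 17 * 12 = 204. Stack: [204]
STORE_FAST y → y=204. Stack: []
LOAD_CONST → push 3. Stack: [3]
LOAD_FAST a → push 17. Stack: [3, 17]
BINARY_OP - → 3 - 17 = -14. Stack: [-14]
STORE_FAST n → n=-14. Stack: []
LOAD_CONST → push 12. Stack: [12]
STORE_FAST p → p=12. Stack: []
LOAD_FAST p → push 12. Stack: [12]
LOAD_CONST → push 8. Stack: [12, 8]
BINARY_OP + → 12 + 8 = 20. Stack: [20]
LOAD_CONST → push 8. Stack: [20, 8]
LOAD_FAST a → push 17. Stack: [20, 8, 17]
BINARY_OP - → 8 - 17 = -9. Stack: [20, -9]
BINARY_OP + → 20 + -9 = 11. Stack: [11]
STORE_FAST z → z=11. Stack: []
LOAD_CONST → push 5. Stack: [5]
STORE_FAST p → p=5. Stack: []
LOAD_CONST → push 11. Stack: [11]
LOAD_FAST n → push -14. Stack: [11, -14]
BINARY_OP // → 11 // -14 = -1. Stack: [-1]
STORE_FAST v → v=-1. Stack: []
LOAD_FAST v → push -1. Stack: [-1]
RETURN_VALUE → return -1.

5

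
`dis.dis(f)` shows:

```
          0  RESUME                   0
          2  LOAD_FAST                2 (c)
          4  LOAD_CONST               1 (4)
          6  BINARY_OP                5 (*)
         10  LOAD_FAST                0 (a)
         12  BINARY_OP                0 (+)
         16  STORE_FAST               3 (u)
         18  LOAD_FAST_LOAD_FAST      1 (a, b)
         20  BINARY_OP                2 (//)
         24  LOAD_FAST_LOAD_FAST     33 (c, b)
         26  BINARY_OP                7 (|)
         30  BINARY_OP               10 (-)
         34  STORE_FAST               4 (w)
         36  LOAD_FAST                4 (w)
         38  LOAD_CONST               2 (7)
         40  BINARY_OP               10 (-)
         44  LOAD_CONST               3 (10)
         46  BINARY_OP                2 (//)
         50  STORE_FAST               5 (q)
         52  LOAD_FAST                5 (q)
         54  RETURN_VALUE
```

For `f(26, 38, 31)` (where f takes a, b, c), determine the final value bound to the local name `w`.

LOAD_FAST c → push 31. Stack: [31]
LOAD_CONST → push 4. Stack: [31, 4]
BINARY_OP * → 31 * 4 = 124. Stack: [124]
LOAD_FAST a → push 26. Stack: [124, 26]
BINARY_OP + → 124 + 26 = 150. Stack: [150]
STORE_FAST u → u=150. Stack: []
LOAD_FAST_LOAD_FAST a,b → push 26,38. Stack: [26, 38]
BINARY_OP // → 26 // 38 = 0. Stack: [0]
LOAD_FAST_LOAD_FAST c,b → push 31,38. Stack: [0, 31, 38]
BINARY_OP | → 31 | 38 = 63. Stack: [0, 63]
BINARY_OP - → 0 - 63 = -63. Stack: [-63]
STORE_FAST w → w=-63. Stack: []
LOAD_FAST w → push -63. Stack: [-63]
LOAD_CONST → push 7. Stack: [-63, 7]
BINARY_OP - → -63 - 7 = -70. Stack: [-70]
LOAD_CONST → push 10. Stack: [-70, 10]
BINARY_OP // → -70 // 10 = -7. Stack: [-7]
STORE_FAST q → q=-7. Stack: []
LOAD_FAST q → push -7. Stack: [-7]
RETURN_VALUE → return -7.

-63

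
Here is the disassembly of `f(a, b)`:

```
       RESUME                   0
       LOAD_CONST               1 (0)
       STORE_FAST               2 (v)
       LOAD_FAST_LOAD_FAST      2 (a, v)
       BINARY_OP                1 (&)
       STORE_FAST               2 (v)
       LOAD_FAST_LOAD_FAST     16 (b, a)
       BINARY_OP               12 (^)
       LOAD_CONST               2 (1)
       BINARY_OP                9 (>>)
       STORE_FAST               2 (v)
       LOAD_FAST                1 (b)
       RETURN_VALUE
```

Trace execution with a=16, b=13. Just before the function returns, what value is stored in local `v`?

14

LOAD_CONST → push 0. Stack: [0]
STORE_FAST v → v=0. Stack: []
LOAD_FAST_LOAD_FAST a,v → push 16,0. Stack: [16, 0]
BINARY_OP & → 16 & 0 = 0. Stack: [0]
STORE_FAST v → v=0. Stack: []
LOAD_FAST_LOAD_FAST b,a → push 13,16. Stack: [13, 16]
BINARY_OP ^ → 13 ^ 16 = 29. Stack: [29]
LOAD_CONST → push 1. Stack: [29, 1]
BINARY_OP >> → 29 >> 1 = 14. Stack: [14]
STORE_FAST v → v=14. Stack: []
LOAD_FAST b → push 13. Stack: [13]
RETURN_VALUE → return 13.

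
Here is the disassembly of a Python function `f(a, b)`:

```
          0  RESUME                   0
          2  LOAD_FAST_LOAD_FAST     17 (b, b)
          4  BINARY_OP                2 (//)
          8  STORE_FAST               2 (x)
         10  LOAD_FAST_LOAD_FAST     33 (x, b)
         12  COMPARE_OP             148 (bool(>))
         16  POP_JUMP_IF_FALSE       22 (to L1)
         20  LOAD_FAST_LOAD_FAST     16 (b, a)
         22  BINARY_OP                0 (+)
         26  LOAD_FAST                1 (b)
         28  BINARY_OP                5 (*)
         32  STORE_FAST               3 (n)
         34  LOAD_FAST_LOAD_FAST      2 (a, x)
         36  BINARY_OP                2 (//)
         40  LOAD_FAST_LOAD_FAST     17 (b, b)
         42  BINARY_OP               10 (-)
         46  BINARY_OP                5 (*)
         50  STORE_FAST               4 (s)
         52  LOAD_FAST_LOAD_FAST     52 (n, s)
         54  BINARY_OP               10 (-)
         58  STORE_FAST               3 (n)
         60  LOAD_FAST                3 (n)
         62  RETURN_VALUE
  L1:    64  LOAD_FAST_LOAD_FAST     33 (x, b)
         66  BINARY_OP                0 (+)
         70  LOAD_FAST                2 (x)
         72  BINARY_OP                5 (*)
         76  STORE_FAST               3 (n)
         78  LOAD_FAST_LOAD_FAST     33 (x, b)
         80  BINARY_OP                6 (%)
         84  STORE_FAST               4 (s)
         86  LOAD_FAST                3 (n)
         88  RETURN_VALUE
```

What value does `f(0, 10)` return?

11

LOAD_FAST_LOAD_FAST b,b → push 10,10. Stack: [10, 10]
BINARY_OP // → 10 // 10 = 1. Stack: [1]
STORE_FAST x → x=1. Stack: []
LOAD_FAST_LOAD_FAST x,b → push 1,10. Stack: [1, 10]
COMPARE_OP bool(>) → 1 vs 10 = False. Stack: [False]
POP_JUMP_IF_FALSE → pop False; jump. Stack: []
LOAD_FAST_LOAD_FAST x,b → push 1,10. Stack: [1, 10]
BINARY_OP + → 1 + 10 = 11. Stack: [11]
LOAD_FAST x → push 1. Stack: [11, 1]
BINARY_OP * → 11 * 1 = 11. Stack: [11]
STORE_FAST n → n=11. Stack: []
LOAD_FAST_LOAD_FAST x,b → push 1,10. Stack: [1, 10]
BINARY_OP % → 1 % 10 = 1. Stack: [1]
STORE_FAST s → s=1. Stack: []
LOAD_FAST n → push 11. Stack: [11]
RETURN_VALUE → return 11.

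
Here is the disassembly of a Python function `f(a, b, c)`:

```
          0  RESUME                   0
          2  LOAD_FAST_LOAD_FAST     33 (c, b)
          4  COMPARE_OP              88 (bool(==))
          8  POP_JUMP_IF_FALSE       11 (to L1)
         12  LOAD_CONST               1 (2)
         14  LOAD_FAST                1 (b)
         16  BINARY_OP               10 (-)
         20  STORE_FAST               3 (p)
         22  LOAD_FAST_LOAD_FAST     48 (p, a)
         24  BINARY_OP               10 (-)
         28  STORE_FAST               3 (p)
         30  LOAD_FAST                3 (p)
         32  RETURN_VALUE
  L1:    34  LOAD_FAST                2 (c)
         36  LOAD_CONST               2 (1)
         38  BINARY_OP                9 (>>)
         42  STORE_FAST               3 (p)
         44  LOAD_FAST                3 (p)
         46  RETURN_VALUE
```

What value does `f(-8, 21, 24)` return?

LOAD_FAST_LOAD_FAST c,b → push 24,21. Stack: [24, 21]
COMPARE_OP bool(==) → 24 vs 21 = False. Stack: [False]
POP_JUMP_IF_FALSE → pop False; jump. Stack: []
LOAD_FAST c → push 24. Stack: [24]
LOAD_CONST → push 1. Stack: [24, 1]
BINARY_OP >> → 24 >> 1 = 12. Stack: [12]
STORE_FAST p → p=12. Stack: []
LOAD_FAST p → push 12. Stack: [12]
RETURN_VALUE → return 12.

12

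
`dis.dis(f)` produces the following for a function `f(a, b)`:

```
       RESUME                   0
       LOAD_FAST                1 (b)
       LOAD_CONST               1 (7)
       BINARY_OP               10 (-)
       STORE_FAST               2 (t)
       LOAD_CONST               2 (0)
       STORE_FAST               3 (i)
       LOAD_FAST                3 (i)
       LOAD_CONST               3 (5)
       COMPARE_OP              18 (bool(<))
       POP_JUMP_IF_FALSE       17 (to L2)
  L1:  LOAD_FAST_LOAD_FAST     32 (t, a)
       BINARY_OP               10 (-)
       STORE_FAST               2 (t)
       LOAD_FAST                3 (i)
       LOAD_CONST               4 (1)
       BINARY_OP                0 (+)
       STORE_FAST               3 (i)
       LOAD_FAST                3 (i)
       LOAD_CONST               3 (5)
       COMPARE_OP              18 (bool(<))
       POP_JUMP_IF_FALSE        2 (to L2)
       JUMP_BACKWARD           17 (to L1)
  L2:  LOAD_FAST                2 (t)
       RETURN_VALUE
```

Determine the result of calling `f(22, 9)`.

LOAD_FAST b → push 9
LOAD_CONST → push 7
BINARY_OP - → 9 - 7 = 2
STORE_FAST t → t=2
LOAD_CONST → push 0
STORE_FAST i → i=0
LOAD_FAST i → push 0
LOAD_CONST → push 5
COMPARE_OP bool(<) → 0 vs 5 = True
POP_JUMP_IF_FALSE → pop True; no jump
LOAD_FAST_LOAD_FAST t,a → push 2,22
BINARY_OP - → 2 - 22 = -20
STORE_FAST t → t=-20
LOAD_FAST i → push 0
LOAD_CONST → push 1
BINARY_OP + → 0 + 1 = 1
STORE_FAST i → i=1
LOAD_FAST i → push 1
LOAD_CONST → push 5
COMPARE_OP bool(<) → 1 vs 5 = True
POP_JUMP_IF_FALSE → pop True; no jump
LOAD_FAST_LOAD_FAST t,a → push -20,22
BINARY_OP - → -20 - 22 = -42
STORE_FAST t → t=-42
LOAD_FAST i → push 1
LOAD_CONST → push 1
BINARY_OP + → 1 + 1 = 2
STORE_FAST i → i=2
LOAD_FAST i → push 2
LOAD_CONST → push 5
COMPARE_OP bool(<) → 2 vs 5 = True
POP_JUMP_IF_FALSE → pop True; no jump
LOAD_FAST_LOAD_FAST t,a → push -42,22
BINARY_OP - → -42 - 22 = -64
STORE_FAST t → t=-64
LOAD_FAST i → push 2
LOAD_CONST → push 1
BINARY_OP + → 2 + 1 = 3
STORE_FAST i → i=3
LOAD_FAST i → push 3
LOAD_CONST → push 5
COMPARE_OP bool(<) → 3 vs 5 = True
POP_JUMP_IF_FALSE → pop True; no jump
LOAD_FAST_LOAD_FAST t,a → push -64,22
BINARY_OP - → -64 - 22 = -86
STORE_FAST t → t=-86
LOAD_FAST i → push 3
LOAD_CONST → push 1
BINARY_OP + → 3 + 1 = 4
STORE_FAST i → i=4
LOAD_FAST i → push 4
LOAD_CONST → push 5
COMPARE_OP bool(<) → 4 vs 5 = True
POP_JUMP_IF_FALSE → pop True; no jump
LOAD_FAST_LOAD_FAST t,a → push -86,22
BINARY_OP - → -86 - 22 = -108
STORE_FAST t → t=-108
LOAD_FAST i → push 4
LOAD_CONST → push 1
BINARY_OP + → 4 + 1 = 5
STORE_FAST i → i=5
LOAD_FAST i → push 5
LOAD_CONST → push 5
COMPARE_OP bool(<) → 5 vs 5 = False
POP_JUMP_IF_FALSE → pop False; jump
LOAD_FAST t → push -108
RETURN_VALUE → return -108.

-108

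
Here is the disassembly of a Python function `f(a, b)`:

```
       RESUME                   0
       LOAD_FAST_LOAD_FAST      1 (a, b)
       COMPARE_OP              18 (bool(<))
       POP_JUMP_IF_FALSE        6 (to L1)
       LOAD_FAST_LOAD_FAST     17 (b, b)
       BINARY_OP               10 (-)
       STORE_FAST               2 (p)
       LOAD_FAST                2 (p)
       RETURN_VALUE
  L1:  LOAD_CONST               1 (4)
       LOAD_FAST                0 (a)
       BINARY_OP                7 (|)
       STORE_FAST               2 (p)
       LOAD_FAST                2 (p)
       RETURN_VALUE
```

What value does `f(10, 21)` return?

0

LOAD_FAST_LOAD_FAST a,b → push 10,21. Stack: [10, 21]
COMPARE_OP bool(<) → 10 vs 21 = True. Stack: [True]
POP_JUMP_IF_FALSE → pop True; no jump. Stack: []
LOAD_FAST_LOAD_FAST b,b → push 21,21. Stack: [21, 21]
BINARY_OP - → 21 - 21 = 0. Stack: [0]
STORE_FAST p → p=0. Stack: []
LOAD_FAST p → push 0. Stack: [0]
RETURN_VALUE → return 0.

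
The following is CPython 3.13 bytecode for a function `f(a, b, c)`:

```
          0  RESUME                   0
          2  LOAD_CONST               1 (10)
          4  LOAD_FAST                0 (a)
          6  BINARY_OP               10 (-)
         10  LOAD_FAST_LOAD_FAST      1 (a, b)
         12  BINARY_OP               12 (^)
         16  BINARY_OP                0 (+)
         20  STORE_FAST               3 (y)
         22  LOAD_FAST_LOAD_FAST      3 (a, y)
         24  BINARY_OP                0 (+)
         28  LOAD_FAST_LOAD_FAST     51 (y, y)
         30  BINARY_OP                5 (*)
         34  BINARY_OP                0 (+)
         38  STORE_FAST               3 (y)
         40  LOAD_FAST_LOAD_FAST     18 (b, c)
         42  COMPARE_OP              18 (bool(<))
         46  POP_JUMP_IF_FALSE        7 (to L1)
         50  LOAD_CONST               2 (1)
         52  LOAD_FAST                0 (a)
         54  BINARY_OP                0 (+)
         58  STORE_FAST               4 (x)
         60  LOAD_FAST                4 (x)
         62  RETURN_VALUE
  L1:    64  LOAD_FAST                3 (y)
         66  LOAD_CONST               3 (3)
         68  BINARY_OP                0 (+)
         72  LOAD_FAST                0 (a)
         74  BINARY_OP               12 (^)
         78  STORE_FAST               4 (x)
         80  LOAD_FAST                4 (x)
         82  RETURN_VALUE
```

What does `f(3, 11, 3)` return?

245

LOAD_CONST → push 10. Stack: [10]
LOAD_FAST a → push 3. Stack: [10, 3]
BINARY_OP - → 10 - 3 = 7. Stack: [7]
LOAD_FAST_LOAD_FAST a,b → push 3,11. Stack: [7, 3, 11]
BINARY_OP ^ → 3 ^ 11 = 8. Stack: [7, 8]
BINARY_OP + → 7 + 8 = 15. Stack: [15]
STORE_FAST y → y=15. Stack: []
LOAD_FAST_LOAD_FAST a,y → push 3,15. Stack: [3, 15]
BINARY_OP + → 3 + 15 = 18. Stack: [18]
LOAD_FAST_LOAD_FAST y,y → push 15,15. Stack: [18, 15, 15]
BINARY_OP * → 15 * 15 = 225. Stack: [18, 225]
BINARY_OP + → 18 + 225 = 243. Stack: [243]
STORE_FAST y → y=243. Stack: []
LOAD_FAST_LOAD_FAST b,c → push 11,3. Stack: [11, 3]
COMPARE_OP bool(<) → 11 vs 3 = False. Stack: [False]
POP_JUMP_IF_FALSE → pop False; jump. Stack: []
LOAD_FAST y → push 243. Stack: [243]
LOAD_CONST → push 3. Stack: [243, 3]
BINARY_OP + → 243 + 3 = 246. Stack: [246]
LOAD_FAST a → push 3. Stack: [246, 3]
BINARY_OP ^ → 246 ^ 3 = 245. Stack: [245]
STORE_FAST x → x=245. Stack: []
LOAD_FAST x → push 245. Stack: [245]
RETURN_VALUE → return 245.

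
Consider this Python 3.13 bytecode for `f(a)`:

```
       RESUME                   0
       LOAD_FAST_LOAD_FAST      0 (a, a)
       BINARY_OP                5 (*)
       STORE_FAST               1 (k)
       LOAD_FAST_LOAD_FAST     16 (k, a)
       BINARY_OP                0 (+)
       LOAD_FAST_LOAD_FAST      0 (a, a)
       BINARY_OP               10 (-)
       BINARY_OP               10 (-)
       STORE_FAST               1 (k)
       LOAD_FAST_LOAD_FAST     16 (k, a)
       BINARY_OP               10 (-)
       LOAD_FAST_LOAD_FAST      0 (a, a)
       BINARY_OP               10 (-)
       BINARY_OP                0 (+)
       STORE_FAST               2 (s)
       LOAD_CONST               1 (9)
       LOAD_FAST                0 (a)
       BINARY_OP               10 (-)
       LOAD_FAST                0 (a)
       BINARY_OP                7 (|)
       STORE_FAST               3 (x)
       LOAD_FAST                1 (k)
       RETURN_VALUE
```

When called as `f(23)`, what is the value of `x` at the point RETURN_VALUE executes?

LOAD_FAST_LOAD_FAST a,a → push 23,23. Stack: [23, 23]
BINARY_OP * → 23 * 23 = 529. Stack: [529]
STORE_FAST k → k=529. Stack: []
LOAD_FAST_LOAD_FAST k,a → push 529,23. Stack: [529, 23]
BINARY_OP + → 529 + 23 = 552. Stack: [552]
LOAD_FAST_LOAD_FAST a,a → push 23,23. Stack: [552, 23, 23]
BINARY_OP - → 23 - 23 = 0. Stack: [552, 0]
BINARY_OP - → 552 - 0 = 552. Stack: [552]
STORE_FAST k → k=552. Stack: []
LOAD_FAST_LOAD_FAST k,a → push 552,23. Stack: [552, 23]
BINARY_OP - → 552 - 23 = 529. Stack: [529]
LOAD_FAST_LOAD_FAST a,a → push 23,23. Stack: [529, 23, 23]
BINARY_OP - → 23 - 23 = 0. Stack: [529, 0]
BINARY_OP + → 529 + 0 = 529. Stack: [529]
STORE_FAST s → s=529. Stack: []
LOAD_CONST → push 9. Stack: [9]
LOAD_FAST a → push 23. Stack: [9, 23]
BINARY_OP - → 9 - 23 = -14. Stack: [-14]
LOAD_FAST a → push 23. Stack: [-14, 23]
BINARY_OP | → -14 | 23 = -9. Stack: [-9]
STORE_FAST x → x=-9. Stack: []
LOAD_FAST k → push 552. Stack: [552]
RETURN_VALUE → return 552.

-9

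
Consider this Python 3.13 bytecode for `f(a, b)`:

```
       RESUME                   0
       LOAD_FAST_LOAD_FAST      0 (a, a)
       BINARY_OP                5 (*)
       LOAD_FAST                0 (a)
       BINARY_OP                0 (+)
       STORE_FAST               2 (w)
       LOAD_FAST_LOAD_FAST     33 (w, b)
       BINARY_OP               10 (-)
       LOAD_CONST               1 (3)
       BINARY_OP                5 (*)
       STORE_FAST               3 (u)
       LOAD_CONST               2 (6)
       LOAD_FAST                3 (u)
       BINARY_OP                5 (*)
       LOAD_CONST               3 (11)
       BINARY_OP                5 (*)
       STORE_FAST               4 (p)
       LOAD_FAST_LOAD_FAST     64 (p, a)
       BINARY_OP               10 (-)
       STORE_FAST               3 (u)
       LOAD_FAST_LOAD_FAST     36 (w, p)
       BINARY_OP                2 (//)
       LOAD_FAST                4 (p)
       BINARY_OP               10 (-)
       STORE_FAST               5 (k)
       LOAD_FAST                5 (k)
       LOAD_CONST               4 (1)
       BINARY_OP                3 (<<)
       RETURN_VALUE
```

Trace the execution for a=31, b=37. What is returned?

LOAD_FAST_LOAD_FAST a,a → push 31,31. Stack: [31, 31]
BINARY_OP * → 31 * 31 = 961. Stack: [961]
LOAD_FAST a → push 31. Stack: [961, 31]
BINARY_OP + → 961 + 31 = 992. Stack: [992]
STORE_FAST w → w=992. Stack: []
LOAD_FAST_LOAD_FAST w,b → push 992,37. Stack: [992, 37]
BINARY_OP - → 992 - 37 = 955. Stack: [955]
LOAD_CONST → push 3. Stack: [955, 3]
BINARY_OP * → 955 * 3 = 2865. Stack: [2865]
STORE_FAST u → u=2865. Stack: []
LOAD_CONST → push 6. Stack: [6]
LOAD_FAST u → push 2865. Stack: [6, 2865]
BINARY_OP * → 6 * 2865 = 17190. Stack: [17190]
LOAD_CONST → push 11. Stack: [17190, 11]
BINARY_OP * → 17190 * 11 = 189090. Stack: [189090]
STORE_FAST p → p=189090. Stack: []
LOAD_FAST_LOAD_FAST p,a → push 189090,31. Stack: [189090, 31]
BINARY_OP - → 189090 - 31 = 189059. Stack: [189059]
STORE_FAST u → u=189059. Stack: []
LOAD_FAST_LOAD_FAST w,p → push 992,189090. Stack: [992, 189090]
BINARY_OP // → 992 // 189090 = 0. Stack: [0]
LOAD_FAST p → push 189090. Stack: [0, 189090]
BINARY_OP - → 0 - 189090 = -189090. Stack: [-189090]
STORE_FAST k → k=-189090. Stack: []
LOAD_FAST k → push -189090. Stack: [-189090]
LOAD_CONST → push 1. Stack: [-189090, 1]
BINARY_OP << → -189090 << 1 = -378180. Stack: [-378180]
RETURN_VALUE → return -378180.

-378180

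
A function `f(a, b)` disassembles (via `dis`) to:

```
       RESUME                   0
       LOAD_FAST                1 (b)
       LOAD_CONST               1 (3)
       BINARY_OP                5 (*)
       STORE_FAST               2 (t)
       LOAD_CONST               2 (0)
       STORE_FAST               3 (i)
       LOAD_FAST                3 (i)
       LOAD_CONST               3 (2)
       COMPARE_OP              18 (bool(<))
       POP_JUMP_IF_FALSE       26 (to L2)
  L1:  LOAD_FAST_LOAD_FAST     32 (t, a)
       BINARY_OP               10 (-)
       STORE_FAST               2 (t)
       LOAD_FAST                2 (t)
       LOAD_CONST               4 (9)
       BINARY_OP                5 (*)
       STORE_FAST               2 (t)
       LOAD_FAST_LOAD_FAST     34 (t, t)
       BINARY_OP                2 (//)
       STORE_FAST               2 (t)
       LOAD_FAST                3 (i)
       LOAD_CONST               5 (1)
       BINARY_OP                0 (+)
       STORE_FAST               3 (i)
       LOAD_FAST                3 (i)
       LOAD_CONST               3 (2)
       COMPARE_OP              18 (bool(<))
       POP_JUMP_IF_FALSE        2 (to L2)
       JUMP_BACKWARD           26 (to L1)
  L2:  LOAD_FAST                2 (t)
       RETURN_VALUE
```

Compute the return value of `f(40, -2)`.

LOAD_FAST b → push -2. Stack: [-2]
LOAD_CONST → push 3. Stack: [-2, 3]
BINARY_OP * → -2 * 3 = -6. Stack: [-6]
STORE_FAST t → t=-6. Stack: []
LOAD_CONST → push 0. Stack: [0]
STORE_FAST i → i=0. Stack: []
LOAD_FAST i → push 0. Stack: [0]
LOAD_CONST → push 2. Stack: [0, 2]
COMPARE_OP bool(<) → 0 vs 2 = True. Stack: [True]
POP_JUMP_IF_FALSE → pop True; no jump. Stack: []
LOAD_FAST_LOAD_FAST t,a → push -6,40. Stack: [-6, 40]
BINARY_OP - → -6 - 40 = -46. Stack: [-46]
STORE_FAST t → t=-46. Stack: []
LOAD_FAST t → push -46. Stack: [-46]
LOAD_CONST → push 9. Stack: [-46, 9]
BINARY_OP * → -46 * 9 = -414. Stack: [-414]
STORE_FAST t → t=-414. Stack: []
LOAD_FAST_LOAD_FAST t,t → push -414,-414. Stack: [-414, -414]
BINARY_OP // → -414 // -414 = 1. Stack: [1]
STORE_FAST t → t=1. Stack: []
LOAD_FAST i → push 0. Stack: [0]
LOAD_CONST → push 1. Stack: [0, 1]
BINARY_OP + → 0 + 1 = 1. Stack: [1]
STORE_FAST i → i=1. Stack: []
LOAD_FAST i → push 1. Stack: [1]
LOAD_CONST → push 2. Stack: [1, 2]
COMPARE_OP bool(<) → 1 vs 2 = True. Stack: [True]
POP_JUMP_IF_FALSE → pop True; no jump. Stack: []
LOAD_FAST_LOAD_FAST t,a → push 1,40. Stack: [1, 40]
BINARY_OP - → 1 - 40 = -39. Stack: [-39]
STORE_FAST t → t=-39. Stack: []
LOAD_FAST t → push -39. Stack: [-39]
LOAD_CONST → push 9. Stack: [-39, 9]
BINARY_OP * → -39 * 9 = -351. Stack: [-351]
STORE_FAST t → t=-351. Stack: []
LOAD_FAST_LOAD_FAST t,t → push -351,-351. Stack: [-351, -351]
BINARY_OP // → -351 // -351 = 1. Stack: [1]
STORE_FAST t → t=1. Stack: []
LOAD_FAST i → push 1. Stack: [1]
LOAD_CONST → push 1. Stack: [1, 1]
BINARY_OP + → 1 + 1 = 2. Stack: [2]
STORE_FAST i → i=2. Stack: []
LOAD_FAST i → push 2. Stack: [2]
LOAD_CONST → push 2. Stack: [2, 2]
COMPARE_OP bool(<) → 2 vs 2 = False. Stack: [False]
POP_JUMP_IF_FALSE → pop False; jump. Stack: []
LOAD_FAST t → push 1. Stack: [1]
RETURN_VALUE → return 1.

1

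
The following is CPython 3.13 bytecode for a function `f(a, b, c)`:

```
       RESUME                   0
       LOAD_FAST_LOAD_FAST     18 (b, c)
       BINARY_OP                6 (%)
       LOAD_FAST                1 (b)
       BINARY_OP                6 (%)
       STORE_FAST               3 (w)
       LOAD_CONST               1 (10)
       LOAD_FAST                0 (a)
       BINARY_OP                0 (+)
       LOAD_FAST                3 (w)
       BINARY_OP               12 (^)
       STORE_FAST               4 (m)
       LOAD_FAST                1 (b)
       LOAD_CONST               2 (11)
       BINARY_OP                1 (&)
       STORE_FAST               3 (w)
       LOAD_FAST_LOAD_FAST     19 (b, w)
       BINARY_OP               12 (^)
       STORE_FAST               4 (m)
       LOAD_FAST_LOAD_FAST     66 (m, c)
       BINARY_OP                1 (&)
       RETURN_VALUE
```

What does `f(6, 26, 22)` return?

LOAD_FAST_LOAD_FAST b,c → push 26,22. Stack: [26, 22]
BINARY_OP % → 26 % 22 = 4. Stack: [4]
LOAD_FAST b → push 26. Stack: [4, 26]
BINARY_OP % → 4 % 26 = 4. Stack: [4]
STORE_FAST w → w=4. Stack: []
LOAD_CONST → push 10. Stack: [10]
LOAD_FAST a → push 6. Stack: [10, 6]
BINARY_OP + → 10 + 6 = 16. Stack: [16]
LOAD_FAST w → push 4. Stack: [16, 4]
BINARY_OP ^ → 16 ^ 4 = 20. Stack: [20]
STORE_FAST m → m=20. Stack: []
LOAD_FAST b → push 26. Stack: [26]
LOAD_CONST → push 11. Stack: [26, 11]
BINARY_OP & → 26 & 11 = 10. Stack: [10]
STORE_FAST w → w=10. Stack: []
LOAD_FAST_LOAD_FAST b,w → push 26,10. Stack: [26, 10]
BINARY_OP ^ → 26 ^ 10 = 16. Stack: [16]
STORE_FAST m → m=16. Stack: []
LOAD_FAST_LOAD_FAST m,c → push 16,22. Stack: [16, 22]
BINARY_OP & → 16 & 22 = 16. Stack: [16]
RETURN_VALUE → return 16.

16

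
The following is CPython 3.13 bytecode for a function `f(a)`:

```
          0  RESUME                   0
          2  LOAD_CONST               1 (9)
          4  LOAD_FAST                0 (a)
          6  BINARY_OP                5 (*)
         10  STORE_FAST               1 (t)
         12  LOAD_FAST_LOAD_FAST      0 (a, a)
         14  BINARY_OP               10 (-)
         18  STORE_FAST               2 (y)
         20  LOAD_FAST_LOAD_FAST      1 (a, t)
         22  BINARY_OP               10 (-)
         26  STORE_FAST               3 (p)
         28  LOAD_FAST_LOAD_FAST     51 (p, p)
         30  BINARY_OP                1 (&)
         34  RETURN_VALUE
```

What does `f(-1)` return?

LOAD_CONST → push 9. Stack: [9]
LOAD_FAST a → push -1. Stack: [9, -1]
BINARY_OP * → 9 * -1 = -9. Stack: [-9]
STORE_FAST t → t=-9. Stack: []
LOAD_FAST_LOAD_FAST a,a → push -1,-1. Stack: [-1, -1]
BINARY_OP - → -1 - -1 = 0. Stack: [0]
STORE_FAST y → y=0. Stack: []
LOAD_FAST_LOAD_FAST a,t → push -1,-9. Stack: [-1, -9]
BINARY_OP - → -1 - -9 = 8. Stack: [8]
STORE_FAST p → p=8. Stack: []
LOAD_FAST_LOAD_FAST p,p → push 8,8. Stack: [8, 8]
BINARY_OP & → 8 & 8 = 8. Stack: [8]
RETURN_VALUE → return 8.

8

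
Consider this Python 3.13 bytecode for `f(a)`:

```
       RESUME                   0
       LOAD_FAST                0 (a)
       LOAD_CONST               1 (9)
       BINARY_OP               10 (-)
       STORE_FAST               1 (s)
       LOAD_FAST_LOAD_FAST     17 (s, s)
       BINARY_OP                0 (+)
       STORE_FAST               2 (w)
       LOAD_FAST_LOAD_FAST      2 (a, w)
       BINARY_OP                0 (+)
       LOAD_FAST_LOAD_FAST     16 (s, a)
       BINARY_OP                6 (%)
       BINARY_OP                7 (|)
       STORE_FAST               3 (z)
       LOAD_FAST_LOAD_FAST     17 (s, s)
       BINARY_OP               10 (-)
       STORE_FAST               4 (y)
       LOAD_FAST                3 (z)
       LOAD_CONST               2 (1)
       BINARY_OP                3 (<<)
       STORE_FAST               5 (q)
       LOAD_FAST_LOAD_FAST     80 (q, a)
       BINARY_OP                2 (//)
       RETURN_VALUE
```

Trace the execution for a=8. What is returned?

LOAD_FAST a → push 8. Stack: [8]
LOAD_CONST → push 9. Stack: [8, 9]
BINARY_OP - → 8 - 9 = -1. Stack: [-1]
STORE_FAST s → s=-1. Stack: []
LOAD_FAST_LOAD_FAST s,s → push -1,-1. Stack: [-1, -1]
BINARY_OP + → -1 + -1 = -2. Stack: [-2]
STORE_FAST w → w=-2. Stack: []
LOAD_FAST_LOAD_FAST a,w → push 8,-2. Stack: [8, -2]
BINARY_OP + → 8 + -2 = 6. Stack: [6]
LOAD_FAST_LOAD_FAST s,a → push -1,8. Stack: [6, -1, 8]
BINARY_OP % → -1 % 8 = 7. Stack: [6, 7]
BINARY_OP | → 6 | 7 = 7. Stack: [7]
STORE_FAST z → z=7. Stack: []
LOAD_FAST_LOAD_FAST s,s → push -1,-1. Stack: [-1, -1]
BINARY_OP - → -1 - -1 = 0. Stack: [0]
STORE_FAST y → y=0. Stack: []
LOAD_FAST z → push 7. Stack: [7]
LOAD_CONST → push 1. Stack: [7, 1]
BINARY_OP << → 7 << 1 = 14. Stack: [14]
STORE_FAST q → q=14. Stack: []
LOAD_FAST_LOAD_FAST q,a → push 14,8. Stack: [14, 8]
BINARY_OP // → 14 // 8 = 1. Stack: [1]
RETURN_VALUE → return 1.

1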